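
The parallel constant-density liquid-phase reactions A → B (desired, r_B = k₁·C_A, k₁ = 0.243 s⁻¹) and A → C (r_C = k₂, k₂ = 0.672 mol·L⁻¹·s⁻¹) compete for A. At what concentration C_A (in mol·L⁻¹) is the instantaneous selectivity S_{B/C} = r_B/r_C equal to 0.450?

1.24 mol·L⁻¹

S_{B/C} = (k₁/k₂)·C_A ⇒ C_A = S·k₂/k₁.
= 0.450×0.672/0.243 = 1.24 mol·L⁻¹.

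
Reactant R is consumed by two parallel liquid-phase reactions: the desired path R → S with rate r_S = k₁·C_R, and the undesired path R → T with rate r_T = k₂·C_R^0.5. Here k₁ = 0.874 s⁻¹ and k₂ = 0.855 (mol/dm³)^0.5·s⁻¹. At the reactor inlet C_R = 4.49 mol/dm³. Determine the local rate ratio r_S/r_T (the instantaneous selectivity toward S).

S_{S/T} = r_S/r_T = (k₁·C_R)/(k₂·C_R^0.5) = (k₁/k₂)·C_R^0.5.
= (0.874×4.490) / (0.855×4.490^0.5) = 3.924/1.812 = 2.17.
Since the desired path is higher order in R, keeping C_R high (PFR or concentrated feed) favours S.

2.17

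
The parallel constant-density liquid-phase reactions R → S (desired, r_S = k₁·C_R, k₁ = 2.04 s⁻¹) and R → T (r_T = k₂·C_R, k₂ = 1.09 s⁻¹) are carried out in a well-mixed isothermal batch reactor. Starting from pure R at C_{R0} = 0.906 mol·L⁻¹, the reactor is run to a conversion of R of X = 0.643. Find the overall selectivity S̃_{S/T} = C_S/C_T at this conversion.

C_R = C_{R0}(1−X) = 0.3234 mol·L⁻¹.
Both paths are first order in R, so the instantaneous fraction to S is constant: dC_S/d(−C_R) = k₁/(k₁+k₂) = 0.6518.
C_S = 0.6518·(C_{R0}−C_R) = 0.6518×0.5826 = 0.380 mol·L⁻¹.
C_T = (C_{R0}−C_R)−C_S = 0.2029 mol·L⁻¹; S̃_{S/T} = 0.3797/0.2029 = 1.87.

1.87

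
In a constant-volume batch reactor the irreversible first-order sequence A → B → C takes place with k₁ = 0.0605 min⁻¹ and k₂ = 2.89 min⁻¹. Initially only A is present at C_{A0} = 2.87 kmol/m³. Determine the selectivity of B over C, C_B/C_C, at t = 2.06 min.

0.191

The intermediate concentration in a first-order A→B→C sequence is C_B = k₁C_{A0}(e^(−k₁t) − e^(−k₂t))/(k₂−k₁).
e^(−k₁t) = e^(−0.0605×2.06) = e^(−0.1246) = 0.8828; e^(−k₂t) = e^(−5.953) = 0.002597.
C_B = 0.0605×2.87/(2.89−0.0605) × (0.8828−0.002597) = 0.06137×0.8802 = 0.05402 kmol/m³.
C_A = C_{A0}e^(−k₁t) = 2.534 kmol/m³, so C_C = C_{A0}−C_A−C_B = 0.2823 kmol/m³; C_B/C_C = 0.191.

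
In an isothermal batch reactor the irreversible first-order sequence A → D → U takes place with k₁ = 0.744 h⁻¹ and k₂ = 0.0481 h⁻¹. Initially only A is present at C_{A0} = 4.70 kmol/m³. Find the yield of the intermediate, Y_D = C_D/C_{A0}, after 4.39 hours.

For first-order series with pure A initially, C_D(t) = k₁C_{A0}/(k₂−k₁)·(e^(−k₁t) − e^(−k₂t)).
e^(−k₁t) = e^(−0.744×4.39) = e^(−3.266) = 0.03815; e^(−k₂t) = e^(−0.2112) = 0.8096.
C_D = 0.744×4.70/(0.0481−0.744) × (0.03815−0.8096) = (-5.025)×(-0.7715) = 3.877 kmol/m³.
Y_D = C_D/C_{A0} = 3.877/4.70 = 0.825.

0.825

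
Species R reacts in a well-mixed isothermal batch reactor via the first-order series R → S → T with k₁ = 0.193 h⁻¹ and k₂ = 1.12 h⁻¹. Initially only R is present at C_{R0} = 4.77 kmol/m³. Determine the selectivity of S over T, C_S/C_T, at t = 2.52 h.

Solving the coupled first-order balances gives C_S(t) = [k₁/(k₂−k₁)]·C_{R0}·(e^(−k₁t) − e^(−k₂t)).
e^(−k₁t) = e^(−0.193×2.52) = e^(−0.4864) = 0.6149; e^(−k₂t) = e^(−2.822) = 0.05946.
C_S = 0.193×4.77/(1.12−0.193) × (0.6149−0.05946) = 0.9931×0.5554 = 0.5516 kmol/m³.
C_R = C_{R0}e^(−k₁t) = 2.933 kmol/m³, so C_T = C_{R0}−C_R−C_S = 1.286 kmol/m³; C_S/C_T = 0.429.

0.429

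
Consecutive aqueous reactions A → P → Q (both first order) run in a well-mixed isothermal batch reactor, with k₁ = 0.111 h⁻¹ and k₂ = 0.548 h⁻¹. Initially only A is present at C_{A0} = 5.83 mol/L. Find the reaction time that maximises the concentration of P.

3.65 h

For first-order series the maximum of C_P occurs at t_opt = ln(k₂/k₁)/(k₂−k₁).
= ln(0.548/0.111)/(0.548−0.111) = ln(4.937)/0.4370 = 1.597/0.4370 = 3.65 h.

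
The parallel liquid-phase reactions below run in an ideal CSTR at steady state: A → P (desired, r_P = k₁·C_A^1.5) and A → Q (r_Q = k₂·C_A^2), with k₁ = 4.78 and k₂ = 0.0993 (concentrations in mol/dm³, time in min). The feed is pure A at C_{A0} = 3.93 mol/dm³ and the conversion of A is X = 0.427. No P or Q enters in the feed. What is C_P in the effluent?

1.63 mol/dm³

Exit C_A = C_{A0}(1−X) = 3.93×0.573 = 2.252 mol/dm³.
Rates in a CSTR are evaluated at the outlet concentration: r_P = 4.78×2.252^1.5 = 16.15, r_Q = 0.0993×2.252^2 = 0.5036.
Fraction of consumed A going to P: r_P/(r_P+r_Q) = 0.9698.
C_P = 0.9698·C_{A0}·X = 0.9698×3.93×0.427 = 1.63 mol/dm³.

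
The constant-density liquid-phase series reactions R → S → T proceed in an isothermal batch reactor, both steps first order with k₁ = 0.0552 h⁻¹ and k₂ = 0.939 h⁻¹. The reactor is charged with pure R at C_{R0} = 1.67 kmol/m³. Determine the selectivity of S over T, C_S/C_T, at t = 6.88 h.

0.156

For first-order series with pure R initially, C_S(t) = k₁C_{R0}/(k₂−k₁)·(e^(−k₁t) − e^(−k₂t)).
e^(−k₁t) = e^(−0.0552×6.88) = e^(−0.3798) = 0.6840; e^(−k₂t) = e^(−6.460) = 0.001564.
C_S = 0.0552×1.67/(0.939−0.0552) × (0.6840−0.001564) = 0.1043×0.6825 = 0.07118 kmol/m³.
C_R = C_{R0}e^(−k₁t) = 1.142 kmol/m³, so C_T = C_{R0}−C_R−C_S = 0.4565 kmol/m³; C_S/C_T = 0.156.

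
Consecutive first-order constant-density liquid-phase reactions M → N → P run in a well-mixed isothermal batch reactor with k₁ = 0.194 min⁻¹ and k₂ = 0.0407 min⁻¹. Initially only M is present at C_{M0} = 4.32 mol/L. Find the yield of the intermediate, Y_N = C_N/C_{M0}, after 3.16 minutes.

0.427

Solving the coupled first-order balances gives C_N(t) = [k₁/(k₂−k₁)]·C_{M0}·(e^(−k₁t) − e^(−k₂t)).
e^(−k₁t) = e^(−0.194×3.16) = e^(−0.6130) = 0.5417; e^(−k₂t) = e^(−0.1286) = 0.8793.
C_N = 0.194×4.32/(0.0407−0.194) × (0.5417−0.8793) = (-5.467)×(-0.3376) = 1.846 mol/L.
Y_N = C_N/C_{M0} = 1.846/4.32 = 0.427.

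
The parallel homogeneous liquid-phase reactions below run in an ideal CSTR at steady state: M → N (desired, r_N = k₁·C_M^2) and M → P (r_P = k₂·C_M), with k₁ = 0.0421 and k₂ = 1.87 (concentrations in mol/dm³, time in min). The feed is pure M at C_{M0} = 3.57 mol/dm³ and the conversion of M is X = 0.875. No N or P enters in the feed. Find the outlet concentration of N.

0.0311 mol/dm³

Exit C_M = C_{M0}(1−X) = 3.57×0.125 = 0.4462 mol/dm³.
Rates in a CSTR are evaluated at the outlet concentration: r_N = 0.0421×0.4462^2 = 0.008384, r_P = 1.87×0.4462 = 0.8345.
Fraction of consumed M going to N: r_N/(r_N+r_P) = 0.009947.
C_N = 0.009947·C_{M0}·X = 0.009947×3.57×0.875 = 0.0311 mol/dm³.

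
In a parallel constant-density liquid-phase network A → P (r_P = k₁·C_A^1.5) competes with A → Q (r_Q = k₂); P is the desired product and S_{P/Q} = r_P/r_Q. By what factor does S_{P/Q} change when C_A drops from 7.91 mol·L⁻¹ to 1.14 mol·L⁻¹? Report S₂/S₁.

0.0547

S_{P/Q} = (k₁/k₂)·C_A^1.5, so S₂/S₁ = (C_{A,2}/C_{A,1})^1.5.
= (1.14/7.91)^1.5 = (0.1441)^1.5 = 0.0547.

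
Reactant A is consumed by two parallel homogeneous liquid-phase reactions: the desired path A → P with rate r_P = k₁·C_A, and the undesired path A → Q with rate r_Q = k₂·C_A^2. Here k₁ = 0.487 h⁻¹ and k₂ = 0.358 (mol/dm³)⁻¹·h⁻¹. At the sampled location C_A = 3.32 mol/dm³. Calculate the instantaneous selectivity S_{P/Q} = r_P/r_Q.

S_{P/Q} = r_P/r_Q = (k₁·C_A)/(k₂·C_A^2) = (k₁/k₂)·C_A⁻¹.
= (0.487×3.320) / (0.358×3.320^2) = 1.617/3.946 = 0.410.
The undesired path is higher order in A, so low C_A (CSTR or dilute feed) favours P.

0.410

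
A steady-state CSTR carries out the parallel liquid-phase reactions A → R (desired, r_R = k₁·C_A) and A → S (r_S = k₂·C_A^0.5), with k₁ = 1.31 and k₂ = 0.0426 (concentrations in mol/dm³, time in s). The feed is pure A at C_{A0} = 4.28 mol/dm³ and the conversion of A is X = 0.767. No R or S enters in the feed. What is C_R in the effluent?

Exit C_A = C_{A0}(1−X) = 4.28×0.233 = 0.9972 mol/dm³.
Rates in a CSTR are evaluated at the outlet concentration: r_R = 1.31×0.9972 = 1.306, r_S = 0.0426×0.9972^0.5 = 0.04254.
Fraction of consumed A going to R: r_R/(r_R+r_S) = 0.9685.
C_R = 0.9685·C_{A0}·X = 0.9685×4.28×0.767 = 3.18 mol/dm³.

3.18 mol/dm³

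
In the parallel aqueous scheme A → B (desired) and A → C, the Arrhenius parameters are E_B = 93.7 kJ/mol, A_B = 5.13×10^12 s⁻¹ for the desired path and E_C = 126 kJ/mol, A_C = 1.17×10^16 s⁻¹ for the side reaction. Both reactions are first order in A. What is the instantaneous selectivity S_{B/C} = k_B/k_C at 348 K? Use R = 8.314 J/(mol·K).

30.9

k_B/k_C = (A_B/A_C)·exp[−(E_B−E_C)/(RT)] = (A_B/A_C)·exp[(E_C−E_B)/(RT)].
(E_C−E_B)/(RT) = (126−93.7)×10³/(8.314×348) = 32300/2893 = 11.16.
k_B/k_C = (5.13×10^12/1.17×10^16)·exp(11.16) = 4.385×10^-4 × 70533 = 30.9.
Since E_B < E_C, lowering the temperature improves selectivity toward B.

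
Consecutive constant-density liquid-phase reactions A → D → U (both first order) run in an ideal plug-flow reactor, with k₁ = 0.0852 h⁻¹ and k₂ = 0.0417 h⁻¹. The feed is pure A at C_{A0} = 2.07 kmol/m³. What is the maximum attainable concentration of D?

1.04 kmol/m³

At the optimum, C_{D,max}/C_{A0} = (k₁/k₂)^[k₂/(k₂−k₁)].
= (0.0852/0.0417)^(0.0417/(0.0417−0.0852)) = (2.043)^(-0.9586) = 0.5041.
C_{D,max} = 0.5041×2.07 = 1.04 kmol/m³.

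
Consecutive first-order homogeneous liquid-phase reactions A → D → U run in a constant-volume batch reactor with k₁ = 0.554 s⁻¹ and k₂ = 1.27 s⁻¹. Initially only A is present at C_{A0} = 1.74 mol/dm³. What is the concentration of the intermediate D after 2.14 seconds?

0.323 mol/dm³

Solving the coupled first-order balances gives C_D(t) = [k₁/(k₂−k₁)]·C_{A0}·(e^(−k₁t) − e^(−k₂t)).
e^(−k₁t) = e^(−0.554×2.14) = e^(−1.186) = 0.3056; e^(−k₂t) = e^(−2.718) = 0.06602.
C_D = 0.554×1.74/(1.27−0.554) × (0.3056−0.06602) = 1.346×0.2396 = 0.3225 mol/dm³.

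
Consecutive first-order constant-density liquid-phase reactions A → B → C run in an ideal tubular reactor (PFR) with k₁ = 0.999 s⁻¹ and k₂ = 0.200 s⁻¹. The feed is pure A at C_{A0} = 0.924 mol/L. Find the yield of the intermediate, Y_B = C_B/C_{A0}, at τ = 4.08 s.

0.532

The intermediate concentration in a first-order A→B→C sequence is C_B = k₁C_{A0}(e^(−k₁τ) − e^(−k₂τ))/(k₂−k₁).
e^(−k₁τ) = e^(−0.999×4.08) = e^(−4.076) = 0.01698; e^(−k₂τ) = e^(−0.8160) = 0.4422.
C_B = 0.999×0.924/(0.200−0.999) × (0.01698−0.4422) = (-1.155)×(-0.4252) = 0.4913 mol/L.
Y_B = C_B/C_{A0} = 0.4913/0.924 = 0.532.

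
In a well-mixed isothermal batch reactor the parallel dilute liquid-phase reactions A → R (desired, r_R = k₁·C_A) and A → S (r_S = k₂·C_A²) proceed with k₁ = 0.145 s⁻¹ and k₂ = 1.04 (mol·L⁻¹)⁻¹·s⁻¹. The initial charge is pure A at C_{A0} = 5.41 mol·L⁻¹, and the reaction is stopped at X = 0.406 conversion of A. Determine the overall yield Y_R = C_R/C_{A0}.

0.0130

C_A = C_{A0}(1−X) = 3.214 mol·L⁻¹.
Along a PFR/batch, dC_R/dC_A = −r_R/(r_R+r_S) = −k₁/(k₁+k₂·C_A).
Integrating from C_{A0} to C_A: C_R = (0.145/1.04)·ln[(0.145+1.04·5.41)/(0.145+1.04·3.21)] = 0.1394·ln(5.771/3.487) = 0.07025 mol·L⁻¹.
Y_R = C_R/C_{A0} = 0.07025/5.41 = 0.0130.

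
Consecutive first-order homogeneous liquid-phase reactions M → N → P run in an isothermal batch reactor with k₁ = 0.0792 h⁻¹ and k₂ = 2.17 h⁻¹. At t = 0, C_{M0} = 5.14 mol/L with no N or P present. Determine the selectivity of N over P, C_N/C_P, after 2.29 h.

0.233

For first-order series with pure M initially, C_N(t) = k₁C_{M0}/(k₂−k₁)·(e^(−k₁t) − e^(−k₂t)).
e^(−k₁t) = e^(−0.0792×2.29) = e^(−0.1814) = 0.8341; e^(−k₂t) = e^(−4.969) = 0.006948.
C_N = 0.0792×5.14/(2.17−0.0792) × (0.8341−0.006948) = 0.1947×0.8272 = 0.1611 mol/L.
C_M = C_{M0}e^(−k₁t) = 4.287 mol/L, so C_P = C_{M0}−C_M−C_N = 0.6915 mol/L; C_N/C_P = 0.233.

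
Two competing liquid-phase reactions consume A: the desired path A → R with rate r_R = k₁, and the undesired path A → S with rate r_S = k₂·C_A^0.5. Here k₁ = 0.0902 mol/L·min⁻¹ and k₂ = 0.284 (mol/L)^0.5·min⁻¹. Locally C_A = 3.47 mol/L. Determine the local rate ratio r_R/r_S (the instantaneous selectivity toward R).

0.170

S_{R/S} = r_R/r_S = (k₁)/(k₂·C_A^0.5) = (k₁/k₂)·C_A^-0.5.
= (0.0902) / (0.284×3.470^0.5) = 0.09020/0.5290 = 0.170.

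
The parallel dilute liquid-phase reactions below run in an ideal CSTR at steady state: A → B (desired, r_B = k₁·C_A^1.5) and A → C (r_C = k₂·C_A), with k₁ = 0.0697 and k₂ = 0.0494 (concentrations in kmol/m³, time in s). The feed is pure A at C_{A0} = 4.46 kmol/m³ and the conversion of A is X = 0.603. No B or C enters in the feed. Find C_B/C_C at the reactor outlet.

Exit C_A = C_{A0}(1−X) = 4.46×0.397 = 1.771 kmol/m³.
In a CSTR the entire volume is at exit conditions, so r_B = 0.0697×1.771^1.5 = 0.1642 and r_C = 0.0494×1.771 = 0.08747.
Overall selectivity = C_B/C_C = r_Bτ/(r_Cτ) = r_B/r_C = 1.88.

1.88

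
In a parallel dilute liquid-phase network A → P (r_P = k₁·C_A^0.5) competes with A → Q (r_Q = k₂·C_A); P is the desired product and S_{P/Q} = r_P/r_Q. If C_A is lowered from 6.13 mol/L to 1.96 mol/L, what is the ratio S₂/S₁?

1.77

S_{P/Q} = (k₁/k₂)·C_A^-0.5, so S₂/S₁ = (C_{A,2}/C_{A,1})^-0.5.
= (1.96/6.13)^(-0.5) = (0.3197)^(-0.5) = 1.77.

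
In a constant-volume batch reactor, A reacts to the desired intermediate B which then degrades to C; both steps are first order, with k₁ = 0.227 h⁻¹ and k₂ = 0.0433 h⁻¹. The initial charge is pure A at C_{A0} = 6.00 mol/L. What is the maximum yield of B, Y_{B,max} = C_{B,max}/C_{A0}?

Evaluating C_B at t_opt = ln(k₂/k₁)/(k₂−k₁) gives C_{B,max}/C_{A0} = (k₁/k₂)^[k₂/(k₂−k₁)].
= (0.227/0.0433)^(0.0433/(0.0433−0.227)) = (5.242)^(-0.2357) = 0.6767.

0.677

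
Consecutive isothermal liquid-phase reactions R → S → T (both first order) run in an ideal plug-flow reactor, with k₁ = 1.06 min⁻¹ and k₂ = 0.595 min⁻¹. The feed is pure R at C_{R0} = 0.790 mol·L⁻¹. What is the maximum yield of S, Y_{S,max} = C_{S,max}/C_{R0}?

At the optimum, C_{S,max}/C_{R0} = (k₁/k₂)^[k₂/(k₂−k₁)].
= (1.06/0.595)^(0.595/(0.595−1.06)) = (1.782)^(-1.280) = 0.4776.

0.478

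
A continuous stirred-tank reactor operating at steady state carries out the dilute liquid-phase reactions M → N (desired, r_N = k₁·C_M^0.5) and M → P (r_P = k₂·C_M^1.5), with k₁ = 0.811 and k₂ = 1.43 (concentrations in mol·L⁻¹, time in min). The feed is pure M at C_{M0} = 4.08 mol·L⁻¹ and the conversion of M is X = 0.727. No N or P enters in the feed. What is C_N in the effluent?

Exit C_M = C_{M0}(1−X) = 4.08×0.273 = 1.114 mol·L⁻¹.
In a CSTR the entire volume is at exit conditions, so r_N = 0.811×1.114^0.5 = 0.8559 and r_P = 1.43×1.114^1.5 = 1.681.
Fraction of consumed M going to N: r_N/(r_N+r_P) = 0.3374.
C_N = 0.3374·C_{M0}·X = 0.3374×4.08×0.727 = 1.00 mol·L⁻¹.

1.00 mol·L⁻¹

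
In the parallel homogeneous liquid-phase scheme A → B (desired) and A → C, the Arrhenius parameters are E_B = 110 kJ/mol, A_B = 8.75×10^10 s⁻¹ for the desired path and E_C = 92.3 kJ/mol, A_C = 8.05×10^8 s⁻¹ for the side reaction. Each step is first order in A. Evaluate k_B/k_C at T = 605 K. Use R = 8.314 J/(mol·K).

Since both paths have the same order in A, the concentration cancels and S_{B/C} = k_B/k_C = (A_B/A_C)·exp[(E_C−E_B)/(RT)].
(E_C−E_B)/(RT) = (92.3−110)×10³/(8.314×605) = -17700/5030 = -3.519.
k_B/k_C = (8.75×10^10/8.05×10^8)·exp(-3.519) = 108.7 × 0.02963 = 3.22.
Since E_B > E_C, raising the temperature improves selectivity toward B.

3.22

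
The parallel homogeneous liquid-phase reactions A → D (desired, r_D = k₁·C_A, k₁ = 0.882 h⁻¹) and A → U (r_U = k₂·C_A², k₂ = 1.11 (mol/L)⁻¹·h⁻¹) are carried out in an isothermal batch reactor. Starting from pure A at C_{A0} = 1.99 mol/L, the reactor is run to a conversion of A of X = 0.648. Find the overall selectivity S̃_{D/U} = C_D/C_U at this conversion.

0.621

C_A = C_{A0}(1−X) = 0.7005 mol/L.
Along a PFR/batch, dC_D/dC_A = −r_D/(r_D+r_U) = −k₁/(k₁+k₂·C_A).
Integrating from C_{A0} to C_A: C_D = (0.882/1.11)·ln[(0.882+1.11·1.99)/(0.882+1.11·0.700)] = 0.7946·ln(3.091/1.660) = 0.4942 mol/L.
C_U = (C_{A0}−C_A)−C_D = 0.7953 mol/L; S̃_{D/U} = 0.4942/0.7953 = 0.621.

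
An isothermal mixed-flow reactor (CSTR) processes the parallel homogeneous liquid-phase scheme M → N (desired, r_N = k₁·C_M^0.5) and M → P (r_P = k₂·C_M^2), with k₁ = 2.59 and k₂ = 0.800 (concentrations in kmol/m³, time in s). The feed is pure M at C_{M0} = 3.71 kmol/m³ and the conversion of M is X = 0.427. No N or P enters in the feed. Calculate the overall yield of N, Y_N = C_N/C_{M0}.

Exit C_M = C_{M0}(1−X) = 3.71×0.573 = 2.126 kmol/m³.
A CSTR operates uniformly at the exit composition, giving r_N = 3.776 and r_P = 3.615 (each k·C_M^n at C_M = 2.126).
Fraction of consumed M going to N: r_N/(r_N+r_P) = 0.5109.
C_N = 0.5109·C_{M0}·X = 0.5109×3.71×0.427 = 0.809 kmol/m³; Y_N = C_N/C_{M0} = 0.218.

0.218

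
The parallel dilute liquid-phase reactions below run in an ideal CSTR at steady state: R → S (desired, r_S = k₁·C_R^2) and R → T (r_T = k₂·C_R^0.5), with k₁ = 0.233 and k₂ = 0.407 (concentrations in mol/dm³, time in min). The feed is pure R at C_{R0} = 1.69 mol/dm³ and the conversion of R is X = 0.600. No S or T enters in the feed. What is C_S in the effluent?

0.245 mol/dm³

Exit C_R = C_{R0}(1−X) = 1.69×0.400 = 0.6760 mol/dm³.
Rates in a CSTR are evaluated at the outlet concentration: r_S = 0.233×0.6760^2 = 0.1065, r_T = 0.407×0.6760^0.5 = 0.3346.
Fraction of consumed R going to S: r_S/(r_S+r_T) = 0.2414.
C_S = 0.2414·C_{R0}·X = 0.2414×1.69×0.600 = 0.245 mol/dm³.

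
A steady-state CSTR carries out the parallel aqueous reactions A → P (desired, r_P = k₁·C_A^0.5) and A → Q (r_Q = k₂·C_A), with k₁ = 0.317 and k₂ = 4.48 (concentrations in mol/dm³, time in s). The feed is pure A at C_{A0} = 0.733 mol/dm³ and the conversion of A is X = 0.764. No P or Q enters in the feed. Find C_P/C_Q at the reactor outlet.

0.170

Exit C_A = C_{A0}(1−X) = 0.733×0.236 = 0.1730 mol/dm³.
In a CSTR the entire volume is at exit conditions, so r_P = 0.317×0.1730^0.5 = 0.1318 and r_Q = 4.48×0.1730 = 0.7750.
Overall selectivity = C_P/C_Q = r_Pτ/(r_Qτ) = r_P/r_Q = 0.170.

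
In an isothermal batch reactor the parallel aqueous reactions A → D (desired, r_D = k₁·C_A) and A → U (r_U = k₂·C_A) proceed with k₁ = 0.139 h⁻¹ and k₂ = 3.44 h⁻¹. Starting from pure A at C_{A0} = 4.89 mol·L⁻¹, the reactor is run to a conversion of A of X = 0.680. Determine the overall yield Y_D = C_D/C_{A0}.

C_A = C_{A0}(1−X) = 1.565 mol·L⁻¹.
Both paths are first order in A, so the instantaneous fraction to D is constant: dC_D/d(−C_A) = k₁/(k₁+k₂) = 0.03884.
C_D = 0.03884·(C_{A0}−C_A) = 0.03884×3.325 = 0.129 mol·L⁻¹.
Y_D = C_D/C_{A0} = 0.1291/4.89 = 0.0264.

0.0264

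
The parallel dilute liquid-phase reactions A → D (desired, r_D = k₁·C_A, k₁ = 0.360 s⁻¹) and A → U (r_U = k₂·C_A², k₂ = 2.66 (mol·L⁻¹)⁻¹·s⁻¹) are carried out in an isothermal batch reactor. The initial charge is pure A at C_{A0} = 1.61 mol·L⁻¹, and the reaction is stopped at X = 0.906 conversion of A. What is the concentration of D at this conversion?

0.244 mol·L⁻¹

C_A = C_{A0}(1−X) = 0.1513 mol·L⁻¹.
Along a PFR/batch, dC_D/dC_A = −r_D/(r_D+r_U) = −k₁/(k₁+k₂·C_A).
Integrating from C_{A0} to C_A: C_D = (0.360/2.66)·ln[(0.360+2.66·1.61)/(0.360+2.66·0.151)] = 0.1353·ln(4.643/0.7626) = 0.2445 mol·L⁻¹.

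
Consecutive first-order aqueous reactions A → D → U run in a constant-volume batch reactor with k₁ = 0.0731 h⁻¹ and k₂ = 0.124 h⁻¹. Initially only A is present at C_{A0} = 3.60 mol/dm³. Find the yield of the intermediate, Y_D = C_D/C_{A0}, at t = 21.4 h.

For first-order series with pure A initially, C_D(t) = k₁C_{A0}/(k₂−k₁)·(e^(−k₁t) − e^(−k₂t)).
e^(−k₁t) = e^(−0.0731×21.4) = e^(−1.564) = 0.2092; e^(−k₂t) = e^(−2.654) = 0.07040.
C_D = 0.0731×3.60/(0.124−0.0731) × (0.2092−0.07040) = 5.170×0.1388 = 0.7178 mol/dm³.
Y_D = C_D/C_{A0} = 0.7178/3.60 = 0.199.

0.199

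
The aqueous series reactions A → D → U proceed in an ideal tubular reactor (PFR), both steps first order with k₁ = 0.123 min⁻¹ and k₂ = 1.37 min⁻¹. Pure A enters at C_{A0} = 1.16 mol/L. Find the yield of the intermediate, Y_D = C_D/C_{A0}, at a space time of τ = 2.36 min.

0.0699

The intermediate concentration in a first-order A→B→C sequence is C_D = k₁C_{A0}(e^(−k₁τ) − e^(−k₂τ))/(k₂−k₁).
e^(−k₁τ) = e^(−0.123×2.36) = e^(−0.2903) = 0.7481; e^(−k₂τ) = e^(−3.233) = 0.03943.
C_D = 0.123×1.16/(1.37−0.123) × (0.7481−0.03943) = 0.1144×0.7086 = 0.08108 mol/L.
Y_D = C_D/C_{A0} = 0.08108/1.16 = 0.0699.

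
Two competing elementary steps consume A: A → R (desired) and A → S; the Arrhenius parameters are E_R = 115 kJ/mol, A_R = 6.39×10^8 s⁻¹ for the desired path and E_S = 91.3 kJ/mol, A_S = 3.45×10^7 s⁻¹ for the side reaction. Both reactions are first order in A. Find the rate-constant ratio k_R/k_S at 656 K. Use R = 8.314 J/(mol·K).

With equal orders, S_{R/S} = k_R/k_S = (A_R/A_S)·exp[(E_S−E_R)/(RT)].
(E_S−E_R)/(RT) = (91.3−115)×10³/(8.314×656) = -23700/5454 = -4.345.
k_R/k_S = (6.39×10^8/3.45×10^7)·exp(-4.345) = 18.52 × 0.01297 = 0.240.

0.240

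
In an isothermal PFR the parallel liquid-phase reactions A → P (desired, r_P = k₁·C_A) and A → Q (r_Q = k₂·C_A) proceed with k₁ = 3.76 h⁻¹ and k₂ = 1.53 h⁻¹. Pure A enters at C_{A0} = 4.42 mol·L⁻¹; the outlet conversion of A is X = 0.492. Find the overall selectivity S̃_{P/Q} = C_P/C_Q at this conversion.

2.46

C_A = C_{A0}(1−X) = 2.245 mol·L⁻¹.
Both paths are first order in A, so the instantaneous fraction to P is constant: dC_P/d(−C_A) = k₁/(k₁+k₂) = 0.7108.
C_P = 0.7108·(C_{A0}−C_A) = 0.7108×2.175 = 1.55 mol·L⁻¹.
C_Q = (C_{A0}−C_A)−C_P = 0.6290 mol·L⁻¹; S̃_{P/Q} = 1.546/0.6290 = 2.46.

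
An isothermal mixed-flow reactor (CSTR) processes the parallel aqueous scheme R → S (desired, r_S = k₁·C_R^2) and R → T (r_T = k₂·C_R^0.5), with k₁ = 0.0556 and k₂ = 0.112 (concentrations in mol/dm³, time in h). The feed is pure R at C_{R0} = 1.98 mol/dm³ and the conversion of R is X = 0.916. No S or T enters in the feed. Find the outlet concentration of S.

0.0591 mol/dm³

Exit C_R = C_{R0}(1−X) = 1.98×0.0840 = 0.1663 mol/dm³.
A CSTR operates uniformly at the exit composition, giving r_S = 0.001538 and r_T = 0.04568 (each k·C_R^n at C_R = 0.1663).
Fraction of consumed R going to S: r_S/(r_S+r_T) = 0.03258.
C_S = 0.03258·C_{R0}·X = 0.03258×1.98×0.916 = 0.0591 mol/dm³.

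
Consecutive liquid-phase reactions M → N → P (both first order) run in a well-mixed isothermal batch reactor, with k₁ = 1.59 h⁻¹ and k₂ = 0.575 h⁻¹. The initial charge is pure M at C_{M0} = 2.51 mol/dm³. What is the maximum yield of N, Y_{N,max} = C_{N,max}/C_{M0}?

0.562

Evaluating C_N at t_opt = ln(k₂/k₁)/(k₂−k₁) gives C_{N,max}/C_{M0} = (k₁/k₂)^[k₂/(k₂−k₁)].
= (1.59/0.575)^(0.575/(0.575−1.59)) = (2.765)^(-0.5665) = 0.5620.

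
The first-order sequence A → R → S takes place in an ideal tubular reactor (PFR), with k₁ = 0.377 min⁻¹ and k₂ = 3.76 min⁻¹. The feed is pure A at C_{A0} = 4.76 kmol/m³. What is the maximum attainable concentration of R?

Evaluating C_R at τ_opt = ln(k₂/k₁)/(k₂−k₁) gives C_{R,max}/C_{A0} = (k₁/k₂)^[k₂/(k₂−k₁)].
= (0.377/3.76)^(3.76/(3.76−0.377)) = (0.1003)^(1.111) = 0.07760.
C_{R,max} = 0.07760×4.76 = 0.369 kmol/m³.

0.369 kmol/m³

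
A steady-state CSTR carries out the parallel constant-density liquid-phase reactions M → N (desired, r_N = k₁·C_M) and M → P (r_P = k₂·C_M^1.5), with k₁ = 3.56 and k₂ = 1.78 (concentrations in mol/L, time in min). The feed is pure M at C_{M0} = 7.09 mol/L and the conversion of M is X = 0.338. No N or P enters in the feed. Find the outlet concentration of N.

Exit C_M = C_{M0}(1−X) = 7.09×0.662 = 4.694 mol/L.
A CSTR operates uniformly at the exit composition, giving r_N = 16.71 and r_P = 18.10 (each k·C_M^n at C_M = 4.694).
Fraction of consumed M going to N: r_N/(r_N+r_P) = 0.4800.
C_N = 0.4800·C_{M0}·X = 0.4800×7.09×0.338 = 1.15 mol/L.

1.15 mol/L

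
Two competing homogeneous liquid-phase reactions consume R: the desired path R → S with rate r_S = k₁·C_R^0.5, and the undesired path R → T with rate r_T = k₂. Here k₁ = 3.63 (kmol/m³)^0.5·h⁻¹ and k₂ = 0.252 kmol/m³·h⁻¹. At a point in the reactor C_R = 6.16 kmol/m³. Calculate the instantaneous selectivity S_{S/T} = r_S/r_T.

35.8

S_{S/T} = r_S/r_T = (k₁·C_R^0.5)/(k₂) = (k₁/k₂)·C_R^0.5.
= (3.63×6.160^0.5) / (0.252) = 9.009/0.2520 = 35.8.
Since the desired path is higher order in R, keeping C_R high (PFR or concentrated feed) favours S.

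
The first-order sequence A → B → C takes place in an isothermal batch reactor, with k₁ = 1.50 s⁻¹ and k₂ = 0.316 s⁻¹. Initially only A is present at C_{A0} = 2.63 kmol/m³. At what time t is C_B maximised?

1.32 s

Setting dC_B/dt = 0 gives t_opt = ln(k₂/k₁)/(k₂−k₁).
= ln(0.316/1.50)/(0.316−1.50) = ln(0.2107)/-1.184 = -1.557/-1.184 = 1.32 s.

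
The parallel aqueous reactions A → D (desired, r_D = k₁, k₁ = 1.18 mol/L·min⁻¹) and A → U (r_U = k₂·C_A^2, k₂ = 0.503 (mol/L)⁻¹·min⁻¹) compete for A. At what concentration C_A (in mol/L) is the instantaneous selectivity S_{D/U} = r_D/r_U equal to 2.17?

1.04 mol/L

S_{D/U} = (k₁/k₂)·C_A^-2 ⇒ C_A = (S·k₂/k₁)^(-0.5).
= (2.17×0.503/1.18)^(-0.5) = (0.9250)^(-0.5) = 1.04 mol/L.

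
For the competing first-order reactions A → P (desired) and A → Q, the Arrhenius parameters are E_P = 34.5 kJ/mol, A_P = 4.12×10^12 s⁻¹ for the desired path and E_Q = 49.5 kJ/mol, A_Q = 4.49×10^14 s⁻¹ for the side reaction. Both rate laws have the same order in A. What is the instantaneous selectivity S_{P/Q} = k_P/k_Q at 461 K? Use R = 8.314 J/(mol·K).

0.460

Since both paths have the same order in A, the concentration cancels and S_{P/Q} = k_P/k_Q = (A_P/A_Q)·exp[(E_Q−E_P)/(RT)].
(E_Q−E_P)/(RT) = (49.5−34.5)×10³/(8.314×461) = 15000/3833 = 3.914.
k_P/k_Q = (4.12×10^12/4.49×10^14)·exp(3.914) = 0.009176 × 50.08 = 0.460.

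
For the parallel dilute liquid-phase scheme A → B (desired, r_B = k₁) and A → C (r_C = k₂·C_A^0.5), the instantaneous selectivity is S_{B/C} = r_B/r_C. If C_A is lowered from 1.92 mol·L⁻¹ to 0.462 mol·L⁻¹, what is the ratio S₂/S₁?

2.04

S_{B/C} = (k₁/k₂)·C_A^-0.5, so S₂/S₁ = (C_{A,2}/C_{A,1})^-0.5.
= (0.462/1.92)^(-0.5) = (0.2406)^(-0.5) = 2.04.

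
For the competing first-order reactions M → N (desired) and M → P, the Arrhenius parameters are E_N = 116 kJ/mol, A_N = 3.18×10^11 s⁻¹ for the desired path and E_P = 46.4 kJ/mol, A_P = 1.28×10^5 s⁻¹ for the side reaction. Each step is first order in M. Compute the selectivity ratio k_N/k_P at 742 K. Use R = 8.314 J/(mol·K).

Since both paths have the same order in M, the concentration cancels and S_{N/P} = k_N/k_P = (A_N/A_P)·exp[(E_P−E_N)/(RT)].
(E_P−E_N)/(RT) = (46.4−116)×10³/(8.314×742) = -69600/6169 = -11.28.
k_N/k_P = (3.18×10^11/1.28×10^5)·exp(-11.28) = 2.484×10^6 × 1.259×10^-5 = 31.3.
Since E_N > E_P, raising the temperature improves selectivity toward N.

31.3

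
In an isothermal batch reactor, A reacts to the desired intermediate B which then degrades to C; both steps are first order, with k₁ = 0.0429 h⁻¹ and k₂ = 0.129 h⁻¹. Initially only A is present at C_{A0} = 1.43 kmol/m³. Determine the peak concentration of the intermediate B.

At the optimum, C_{B,max}/C_{A0} = (k₁/k₂)^[k₂/(k₂−k₁)].
= (0.0429/0.129)^(0.129/(0.129−0.0429)) = (0.3326)^(1.498) = 0.1921.
C_{B,max} = 0.1921×1.43 = 0.275 kmol/m³.

0.275 kmol/m³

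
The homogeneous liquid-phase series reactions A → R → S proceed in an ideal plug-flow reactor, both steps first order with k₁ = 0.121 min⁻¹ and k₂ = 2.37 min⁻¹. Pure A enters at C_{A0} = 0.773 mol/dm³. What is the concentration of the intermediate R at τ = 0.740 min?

For first-order series with pure A initially, C_R(τ) = k₁C_{A0}/(k₂−k₁)·(e^(−k₁τ) − e^(−k₂τ)).
e^(−k₁τ) = e^(−0.121×0.740) = e^(−0.08954) = 0.9144; e^(−k₂τ) = e^(−1.754) = 0.1731.
C_R = 0.121×0.773/(2.37−0.121) × (0.9144−0.1731) = 0.04159×0.7412 = 0.03083 mol/dm³.

0.0308 mol/dm³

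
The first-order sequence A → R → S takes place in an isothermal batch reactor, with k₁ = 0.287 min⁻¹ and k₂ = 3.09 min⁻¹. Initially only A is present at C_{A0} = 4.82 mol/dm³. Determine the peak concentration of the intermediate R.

For a first-order series the maximum intermediate yield is C_{R,max}/C_{A0} = (k₁/k₂)^[k₂/(k₂−k₁)].
= (0.287/3.09)^(3.09/(3.09−0.287)) = (0.09288)^(1.102) = 0.07282.
C_{R,max} = 0.07282×4.82 = 0.351 mol/dm³.

0.351 mol/dm³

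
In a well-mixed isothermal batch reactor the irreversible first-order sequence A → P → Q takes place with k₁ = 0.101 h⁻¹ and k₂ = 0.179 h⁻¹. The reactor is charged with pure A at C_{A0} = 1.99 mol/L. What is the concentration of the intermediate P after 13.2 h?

0.437 mol/L

Solving the coupled first-order balances gives C_P(t) = [k₁/(k₂−k₁)]·C_{A0}·(e^(−k₁t) − e^(−k₂t)).
e^(−k₁t) = e^(−0.101×13.2) = e^(−1.333) = 0.2636; e^(−k₂t) = e^(−2.363) = 0.09416.
C_P = 0.101×1.99/(0.179−0.101) × (0.2636−0.09416) = 2.577×0.1695 = 0.4367 mol/L.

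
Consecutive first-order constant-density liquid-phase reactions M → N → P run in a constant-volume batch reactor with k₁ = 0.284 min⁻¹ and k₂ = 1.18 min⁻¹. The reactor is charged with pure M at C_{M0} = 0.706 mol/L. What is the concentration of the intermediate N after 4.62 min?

For first-order series with pure M initially, C_N(t) = k₁C_{M0}/(k₂−k₁)·(e^(−k₁t) − e^(−k₂t)).
e^(−k₁t) = e^(−0.284×4.62) = e^(−1.312) = 0.2693; e^(−k₂t) = e^(−5.452) = 0.004289.
C_N = 0.284×0.706/(1.18−0.284) × (0.2693−0.004289) = 0.2238×0.2650 = 0.05929 mol/L.

0.0593 mol/L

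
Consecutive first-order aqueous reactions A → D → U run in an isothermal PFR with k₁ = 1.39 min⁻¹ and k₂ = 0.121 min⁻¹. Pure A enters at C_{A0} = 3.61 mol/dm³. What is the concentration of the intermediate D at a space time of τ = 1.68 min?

2.84 mol/dm³

The intermediate concentration in a first-order A→B→C sequence is C_D = k₁C_{A0}(e^(−k₁τ) − e^(−k₂τ))/(k₂−k₁).
e^(−k₁τ) = e^(−1.39×1.68) = e^(−2.335) = 0.09679; e^(−k₂τ) = e^(−0.2033) = 0.8160.
C_D = 1.39×3.61/(0.121−1.39) × (0.09679−0.8160) = (-3.954)×(-0.7193) = 2.844 mol/dm³.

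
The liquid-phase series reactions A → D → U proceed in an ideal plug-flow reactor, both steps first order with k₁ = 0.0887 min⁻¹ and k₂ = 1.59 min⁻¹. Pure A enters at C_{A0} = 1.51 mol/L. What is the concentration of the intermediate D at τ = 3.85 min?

For first-order series with pure A initially, C_D(τ) = k₁C_{A0}/(k₂−k₁)·(e^(−k₁τ) − e^(−k₂τ)).
e^(−k₁τ) = e^(−0.0887×3.85) = e^(−0.3415) = 0.7107; e^(−k₂τ) = e^(−6.122) = 0.002195.
C_D = 0.0887×1.51/(1.59−0.0887) × (0.7107−0.002195) = 0.08921×0.7085 = 0.06321 mol/L.

0.0632 mol/L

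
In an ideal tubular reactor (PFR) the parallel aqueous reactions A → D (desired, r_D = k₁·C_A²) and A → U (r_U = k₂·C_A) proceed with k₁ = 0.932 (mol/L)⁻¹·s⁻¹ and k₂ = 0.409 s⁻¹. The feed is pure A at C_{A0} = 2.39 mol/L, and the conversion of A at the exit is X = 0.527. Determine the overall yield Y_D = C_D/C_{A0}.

0.419

C_A = C_{A0}(1−X) = 1.130 mol/L.
Along a PFR/batch, dC_U/dC_A = −r_U/(r_D+r_U) = −k₂/(k₂+k₁·C_A).
Integrating from C_{A0} to C_A: C_U = (0.409/0.932)·ln[(0.409+0.932·2.39)/(0.409+0.932·1.13)] = 0.4388·ln(2.636/1.463) = 0.2586 mol/L.
Then C_D = (C_{A0}−C_A) − C_U = 1.260 − 0.2586 = 1.001 mol/L.
Y_D = C_D/C_{A0} = 1.001/2.39 = 0.419.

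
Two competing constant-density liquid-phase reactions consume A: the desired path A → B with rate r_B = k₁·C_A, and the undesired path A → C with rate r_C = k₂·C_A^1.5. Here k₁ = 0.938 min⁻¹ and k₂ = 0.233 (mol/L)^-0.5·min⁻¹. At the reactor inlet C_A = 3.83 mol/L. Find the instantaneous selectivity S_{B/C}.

2.06

S_{B/C} = r_B/r_C = (k₁·C_A)/(k₂·C_A^1.5) = (k₁/k₂)·C_A^-0.5.
= (0.938×3.830) / (0.233×3.830^1.5) = 3.593/1.746 = 2.06.
The undesired path is higher order in A, so low C_A (CSTR or dilute feed) favours B.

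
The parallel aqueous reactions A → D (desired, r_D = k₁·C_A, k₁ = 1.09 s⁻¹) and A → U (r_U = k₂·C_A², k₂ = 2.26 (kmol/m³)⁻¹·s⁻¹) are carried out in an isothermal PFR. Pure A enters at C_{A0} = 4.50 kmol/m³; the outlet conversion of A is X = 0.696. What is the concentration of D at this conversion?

0.478 kmol/m³

C_A = C_{A0}(1−X) = 1.368 kmol/m³.
Along a PFR/batch, dC_D/dC_A = −r_D/(r_D+r_U) = −k₁/(k₁+k₂·C_A).
Integrating from C_{A0} to C_A: C_D = (1.09/2.26)·ln[(1.09+2.26·4.50)/(1.09+2.26·1.37)] = 0.4823·ln(11.26/4.182) = 0.4777 kmol/m³.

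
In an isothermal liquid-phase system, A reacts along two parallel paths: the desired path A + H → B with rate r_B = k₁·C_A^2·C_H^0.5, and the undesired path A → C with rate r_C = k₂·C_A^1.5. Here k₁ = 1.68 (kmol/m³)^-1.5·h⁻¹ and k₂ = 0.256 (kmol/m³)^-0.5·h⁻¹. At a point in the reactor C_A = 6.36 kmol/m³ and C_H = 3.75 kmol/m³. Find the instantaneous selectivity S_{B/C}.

32.0

S_{B/C} = r_B/r_C = (k₁·C_A^2·C_H^0.5)/(k₂·C_A^1.5) = (k₁/k₂)·C_A^0.5·C_H^0.5.
= (1.68×6.360^2×3.750^0.5) / (0.256×6.360^1.5) = 131.6/4.106 = 32.0.
Since the desired path is higher order in A, keeping C_A high (PFR or concentrated feed) favours B.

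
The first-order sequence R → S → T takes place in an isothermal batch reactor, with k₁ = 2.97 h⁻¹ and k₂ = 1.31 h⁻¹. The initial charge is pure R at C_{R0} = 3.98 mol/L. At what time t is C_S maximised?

0.493 h

The intermediate peaks when r₁ = r₂, i.e. k₁e^(−k₁t) = k₂e^(−k₂t), giving t_opt = ln(k₂/k₁)/(k₂−k₁).
= ln(1.31/2.97)/(1.31−2.97) = ln(0.4411)/-1.660 = -0.8185/-1.660 = 0.493 h.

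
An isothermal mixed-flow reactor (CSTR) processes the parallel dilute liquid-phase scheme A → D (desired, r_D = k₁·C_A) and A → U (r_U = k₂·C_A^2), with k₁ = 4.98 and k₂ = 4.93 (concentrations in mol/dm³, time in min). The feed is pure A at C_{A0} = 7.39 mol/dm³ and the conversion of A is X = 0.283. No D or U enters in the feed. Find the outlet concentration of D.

Exit C_A = C_{A0}(1−X) = 7.39×0.717 = 5.299 mol/dm³.
Rates in a CSTR are evaluated at the outlet concentration: r_D = 4.98×5.299 = 26.39, r_U = 4.93×5.299^2 = 138.4.
Fraction of consumed A going to D: r_D/(r_D+r_U) = 0.1601.
C_D = 0.1601·C_{A0}·X = 0.1601×7.39×0.283 = 0.335 mol/dm³.

0.335 mol/dm³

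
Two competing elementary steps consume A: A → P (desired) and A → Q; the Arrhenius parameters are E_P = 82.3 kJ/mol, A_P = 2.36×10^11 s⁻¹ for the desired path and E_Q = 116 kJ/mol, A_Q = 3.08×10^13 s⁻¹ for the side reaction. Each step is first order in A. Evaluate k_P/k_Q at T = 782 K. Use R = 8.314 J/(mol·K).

Since both paths have the same order in A, the concentration cancels and S_{P/Q} = k_P/k_Q = (A_P/A_Q)·exp[(E_Q−E_P)/(RT)].
(E_Q−E_P)/(RT) = (116−82.3)×10³/(8.314×782) = 33700/6502 = 5.183.
k_P/k_Q = (2.36×10^11/3.08×10^13)·exp(5.183) = 0.007662 × 178.3 = 1.37.
Since E_P < E_Q, lowering the temperature improves selectivity toward P.

1.37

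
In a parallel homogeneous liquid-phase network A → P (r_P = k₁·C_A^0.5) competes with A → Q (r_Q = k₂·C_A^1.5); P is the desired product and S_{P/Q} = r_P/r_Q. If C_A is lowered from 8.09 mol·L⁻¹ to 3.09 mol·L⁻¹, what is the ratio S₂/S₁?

2.62

S_{P/Q} = (k₁/k₂)·C_A⁻¹, so S₂/S₁ = (C_{A,2}/C_{A,1})⁻¹.
= 8.09/3.09 = 2.62.
Selectivity toward P rises as C_A falls — low-concentration operation is favoured.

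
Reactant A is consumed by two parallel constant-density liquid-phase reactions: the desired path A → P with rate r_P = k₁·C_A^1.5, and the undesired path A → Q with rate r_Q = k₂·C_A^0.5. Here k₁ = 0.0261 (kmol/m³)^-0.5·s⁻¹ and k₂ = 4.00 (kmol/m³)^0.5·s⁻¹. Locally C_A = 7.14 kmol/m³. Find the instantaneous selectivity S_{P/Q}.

S_{P/Q} = r_P/r_Q = (k₁·C_A^1.5)/(k₂·C_A^0.5) = (k₁/k₂)·C_A.
= (0.0261×7.140^1.5) / (4.00×7.140^0.5) = 0.4980/10.69 = 0.0466.
Since the desired path is higher order in A, keeping C_A high (PFR or concentrated feed) favours P.

0.0466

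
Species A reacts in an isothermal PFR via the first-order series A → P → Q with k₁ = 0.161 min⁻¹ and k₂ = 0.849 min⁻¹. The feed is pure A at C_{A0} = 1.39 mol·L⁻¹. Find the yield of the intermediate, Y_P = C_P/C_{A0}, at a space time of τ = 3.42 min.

For first-order series with pure A initially, C_P(τ) = k₁C_{A0}/(k₂−k₁)·(e^(−k₁τ) − e^(−k₂τ)).
e^(−k₁τ) = e^(−0.161×3.42) = e^(−0.5506) = 0.5766; e^(−k₂τ) = e^(−2.904) = 0.05483.
C_P = 0.161×1.39/(0.849−0.161) × (0.5766−0.05483) = 0.3253×0.5218 = 0.1697 mol·L⁻¹.
Y_P = C_P/C_{A0} = 0.1697/1.39 = 0.122.

0.122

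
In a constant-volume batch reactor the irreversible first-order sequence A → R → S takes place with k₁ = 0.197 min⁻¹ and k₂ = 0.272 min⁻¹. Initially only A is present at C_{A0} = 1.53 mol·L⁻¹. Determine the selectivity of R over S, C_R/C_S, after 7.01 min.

The intermediate concentration in a first-order A→B→C sequence is C_R = k₁C_{A0}(e^(−k₁t) − e^(−k₂t))/(k₂−k₁).
e^(−k₁t) = e^(−0.197×7.01) = e^(−1.381) = 0.2513; e^(−k₂t) = e^(−1.907) = 0.1486.
C_R = 0.197×1.53/(0.272−0.197) × (0.2513−0.1486) = 4.019×0.1028 = 0.4130 mol·L⁻¹.
C_A = C_{A0}e^(−k₁t) = 0.3845 mol·L⁻¹, so C_S = C_{A0}−C_A−C_R = 0.7325 mol·L⁻¹; C_R/C_S = 0.564.

0.564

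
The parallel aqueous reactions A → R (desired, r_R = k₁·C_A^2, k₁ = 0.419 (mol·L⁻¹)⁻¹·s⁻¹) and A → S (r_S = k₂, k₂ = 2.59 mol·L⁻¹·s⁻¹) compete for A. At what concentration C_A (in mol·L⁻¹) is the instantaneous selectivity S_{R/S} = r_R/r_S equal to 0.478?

S_{R/S} = (k₁/k₂)·C_A^2 ⇒ C_A = (S·k₂/k₁)^(0.5).
= (0.478×2.59/0.419)^(0.5) = (2.955)^(0.5) = 1.72 mol·L⁻¹.

1.72 mol·L⁻¹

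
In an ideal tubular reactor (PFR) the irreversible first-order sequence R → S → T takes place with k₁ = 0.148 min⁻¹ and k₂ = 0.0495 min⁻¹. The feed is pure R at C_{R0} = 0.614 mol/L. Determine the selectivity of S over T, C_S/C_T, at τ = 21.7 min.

Solving the coupled first-order balances gives C_S(τ) = [k₁/(k₂−k₁)]·C_{R0}·(e^(−k₁τ) − e^(−k₂τ)).
e^(−k₁τ) = e^(−0.148×21.7) = e^(−3.212) = 0.04029; e^(−k₂τ) = e^(−1.074) = 0.3416.
C_S = 0.148×0.614/(0.0495−0.148) × (0.04029−0.3416) = (-0.9226)×(-0.3013) = 0.2780 mol/L.
C_R = C_{R0}e^(−k₁τ) = 0.02474 mol/L, so C_T = C_{R0}−C_R−C_S = 0.3113 mol/L; C_S/C_T = 0.893.

0.893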